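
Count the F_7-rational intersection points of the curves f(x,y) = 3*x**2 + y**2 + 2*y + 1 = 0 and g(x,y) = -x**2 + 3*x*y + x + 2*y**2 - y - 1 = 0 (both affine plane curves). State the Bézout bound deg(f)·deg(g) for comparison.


Common zeros: {(3, 0)}; count = 1; Bézout bound = 4.

deg(f) = 2, deg(g) = 2, so Bézout bound = 4.
Scan x ∈ F_7. For each x, list the y ∈ F_7 with f(x, y) ≡ 0 and those with g(x, y) ≡ 0 (mod 7); the common zeros in that column are the intersection.
  x = 0: f ≡ 0 at y ∈ {6}; g ≡ 0 at y ∈ {1, 3}; common: ∅.
  x = 1: f ≡ 0 at y ∈ {1, 4}; g ≡ 0 at y ∈ ∅; common: ∅.
  x = 2: f ≡ 0 at y ∈ {2, 3}; g ≡ 0 at y ∈ {4}; common: ∅.
  x = 3: f ≡ 0 at y ∈ {0, 5}; g ≡ 0 at y ∈ {0, 3}; common: {0}.
  x = 4: f ≡ 0 at y ∈ {0, 5}; g ≡ 0 at y ∈ {1, 4}; common: ∅.
  x = 5: f ≡ 0 at y ∈ {2, 3}; g ≡ 0 at y ∈ {0}; common: ∅.
  x = 6: f ≡ 0 at y ∈ {1, 4}; g ≡ 0 at y ∈ ∅; common: ∅.
Collecting: common zeros = {(3, 0)}, so the count is 1.
Comparison with the Bézout bound: 1 ≤ 4 = deg(f)·deg(g), as expected for curves with no common component (the affine F_7-count falls short of the bound because intersections may lie at infinity, over extension fields, or carry multiplicity).


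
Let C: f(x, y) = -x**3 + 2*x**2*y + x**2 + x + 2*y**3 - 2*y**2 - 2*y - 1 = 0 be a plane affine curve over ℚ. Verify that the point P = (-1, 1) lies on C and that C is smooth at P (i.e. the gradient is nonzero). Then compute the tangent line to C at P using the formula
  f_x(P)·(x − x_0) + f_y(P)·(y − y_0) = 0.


Tangent line at P: -8*x + 2*y - 10 = 0.

Step 1: f(-1, 1) = 0, so P lies on C.
Step 2: partial derivatives
  f_x(x, y) = -3*x**2 + 4*x*y + 2*x + 1, f_y(x, y) = 2*x**2 + 6*y**2 - 4*y - 2.
  f_x(P) = -8, f_y(P) = 2 (gradient nonzero, so P is smooth).
Step 3: tangent line at P: -8·(x − -1) + 2·(y − 1) = 0.
Expanding: -8*x + 2*y - 10 = 0.


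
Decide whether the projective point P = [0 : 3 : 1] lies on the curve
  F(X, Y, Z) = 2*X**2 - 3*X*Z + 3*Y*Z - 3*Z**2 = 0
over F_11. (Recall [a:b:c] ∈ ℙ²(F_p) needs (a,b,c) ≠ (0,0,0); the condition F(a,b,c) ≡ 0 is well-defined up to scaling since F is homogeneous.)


F(0,3,1) ≡ 6 (mod 11); P is NOT on the curve.

Evaluate F(0, 3, 1) term-by-term (mod 11).
  2*X**2 ↦ 2·0·1·1 = 0
  -3*X*Z ↦ -3·0·1·1 = 0
  3*Y*Z ↦ 3·1·3·1 = 9
  -3*Z**2 ↦ -3·1·1·1 = -3
Sum: F(0, 3, 1) = (0) + (0) + (9) + (-3) = 6.
Reducing mod 11: 6 ≡ 6 (mod 11).
Since F(a, b, c) ≡ 6 ≠ 0 (mod 11), P does NOT lie on the curve.


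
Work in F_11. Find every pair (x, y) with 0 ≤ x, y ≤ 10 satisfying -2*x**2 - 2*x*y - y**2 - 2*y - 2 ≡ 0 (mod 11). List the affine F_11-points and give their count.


Affine F_11-points: {(1, 9)}; count = 1.

For each of the 121 pairs (x, y) ∈ F_11², evaluate f(x, y) mod 11. Record the zeros.
  x = 0: [0↦9, 1↦6, 2↦1, 3↦5, 4↦7, 5↦7, 6↦5, 7↦1, 8↦6, 9↦9, 10↦10]  zeros at y ∈ ∅
  x = 1: [0↦7, 1↦2, 2↦6, 3↦8, 4↦8, 5↦6, 6↦2, 7↦7, 8↦10, 9↦0, 10↦10]  zeros at y ∈ {9}
  x = 2: [0↦1, 1↦5, 2↦7, 3↦7, 4↦5, 5↦1, 6↦6, 7↦9, 8↦10, 9↦9, 10↦6]  zeros at y ∈ ∅
  x = 3: [0↦2, 1↦4, 2↦4, 3↦2, 4↦9, 5↦3, 6↦6, 7↦7, 8↦6, 9↦3, 10↦9]  zeros at y ∈ ∅
  x = 4: [0↦10, 1↦10, 2↦8, 3↦4, 4↦9, 5↦1, 6↦2, 7↦1, 8↦9, 9↦4, 10↦8]  zeros at y ∈ ∅
  x = 5: [0↦3, 1↦1, 2↦8, 3↦2, 4↦5, 5↦6, 6↦5, 7↦2, 8↦8, 9↦1, 10↦3]  zeros at y ∈ ∅
  x = 6: [0↦3, 1↦10, 2↦4, 3↦7, 4↦8, 5↦7, 6↦4, 7↦10, 8↦3, 9↦5, 10↦5]  zeros at y ∈ ∅
  x = 7: [0↦10, 1↦4, 2↦7, 3↦8, 4↦7, 5↦4, 6↦10, 7↦3, 8↦5, 9↦5, 10↦3]  zeros at y ∈ ∅
  x = 8: [0↦2, 1↦5, 2↦6, 3↦5, 4↦2, 5↦8, 6↦1, 7↦3, 8↦3, 9↦1, 10↦8]  zeros at y ∈ ∅
  x = 9: [0↦1, 1↦2, 2↦1, 3↦9, 4↦4, 5↦8, 6↦10, 7↦10, 8↦8, 9↦4, 10↦9]  zeros at y ∈ ∅
  x = 10: [0↦7, 1↦6, 2↦3, 3↦9, 4↦2, 5↦4, 6↦4, 7↦2, 8↦9, 9↦3, 10↦6]  zeros at y ∈ ∅
Collecting zeros: affine points = {(1, 9)}.
Total count |C(F_11)_aff| = 1.


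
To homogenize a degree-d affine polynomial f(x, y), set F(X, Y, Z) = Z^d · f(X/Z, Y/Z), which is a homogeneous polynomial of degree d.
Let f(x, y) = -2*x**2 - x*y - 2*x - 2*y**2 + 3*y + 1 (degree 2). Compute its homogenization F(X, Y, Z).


F(X, Y, Z) = -2*X**2 - X*Y - 2*X*Z - 2*Y**2 + 3*Y*Z + Z**2

deg(f) = 2.
Substitute x = X/Z, y = Y/Z into f, then multiply by Z^2.
  monomial -2·x^2·y^0 ↦ -2·X^2·Y^0·Z^0.
  monomial -1·x^1·y^1 ↦ -1·X^1·Y^1·Z^0.
  monomial -2·x^1·y^0 ↦ -2·X^1·Y^0·Z^1.
  monomial -2·x^0·y^2 ↦ -2·X^0·Y^2·Z^0.
  monomial 3·x^0·y^1 ↦ 3·X^0·Y^1·Z^1.
  monomial 1·x^0·y^0 ↦ 1·X^0·Y^0·Z^2.
Collecting: F(X, Y, Z) = -2*X**2 - X*Y - 2*X*Z - 2*Y**2 + 3*Y*Z + Z**2.


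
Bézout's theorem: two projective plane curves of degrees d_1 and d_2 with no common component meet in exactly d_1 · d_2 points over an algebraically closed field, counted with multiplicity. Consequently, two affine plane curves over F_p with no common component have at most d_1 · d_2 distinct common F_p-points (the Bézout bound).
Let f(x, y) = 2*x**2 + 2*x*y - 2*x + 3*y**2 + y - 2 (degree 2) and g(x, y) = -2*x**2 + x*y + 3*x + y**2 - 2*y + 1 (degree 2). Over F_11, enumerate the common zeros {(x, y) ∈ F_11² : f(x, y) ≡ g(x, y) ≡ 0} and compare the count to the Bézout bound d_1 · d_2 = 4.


Common zeros: {(1, 5), (2, 10)}; count = 2; Bézout bound = 4.

deg(f) = 2, deg(g) = 2, so Bézout bound = 4.
Scan x ∈ F_11. For each x, list the y ∈ F_11 with f(x, y) ≡ 0 and those with g(x, y) ≡ 0 (mod 11); the common zeros in that column are the intersection.
  x = 0: f ≡ 0 at y ∈ {8, 10}; g ≡ 0 at y ∈ {1}; common: ∅.
  x = 1: f ≡ 0 at y ∈ {5}; g ≡ 0 at y ∈ {5, 7}; common: {5}.
  x = 2: f ≡ 0 at y ∈ {3, 10}; g ≡ 0 at y ∈ {1, 10}; common: {10}.
  x = 3: f ≡ 0 at y ∈ ∅; g ≡ 0 at y ∈ {5}; common: ∅.
  x = 4: f ≡ 0 at y ∈ {0, 8}; g ≡ 0 at y ∈ {2, 7}; common: ∅.
  x = 5: f ≡ 0 at y ∈ ∅; g ≡ 0 at y ∈ ∅; common: ∅.
  x = 6: f ≡ 0 at y ∈ {5, 9}; g ≡ 0 at y ∈ ∅; common: ∅.
  x = 7: f ≡ 0 at y ∈ {3}; g ≡ 0 at y ∈ ∅; common: ∅.
  x = 8: f ≡ 0 at y ∈ {0, 9}; g ≡ 0 at y ∈ ∅; common: ∅.
  x = 9: f ≡ 0 at y ∈ ∅; g ≡ 0 at y ∈ ∅; common: ∅.
  x = 10: f ≡ 0 at y ∈ ∅; g ≡ 0 at y ∈ {4, 10}; common: ∅.
Collecting: common zeros = {(1, 5), (2, 10)}, so the count is 2.
Comparison with the Bézout bound: 2 ≤ 4 = deg(f)·deg(g), as expected for curves with no common component (the affine F_11-count falls short of the bound because intersections may lie at infinity, over extension fields, or carry multiplicity).


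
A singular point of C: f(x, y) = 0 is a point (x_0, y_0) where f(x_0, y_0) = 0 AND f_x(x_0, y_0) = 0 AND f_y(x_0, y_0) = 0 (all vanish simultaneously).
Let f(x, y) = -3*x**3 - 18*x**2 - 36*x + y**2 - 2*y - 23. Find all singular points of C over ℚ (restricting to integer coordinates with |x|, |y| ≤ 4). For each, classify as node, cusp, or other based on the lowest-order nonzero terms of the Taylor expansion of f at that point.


Singular points: {(-2, 1)}; classification: cusp.

Compute partial derivatives:
  f_x = -9*x**2 - 36*x - 36.
  f_y = 2*y - 2.
Scan x_0 ∈ {−4, ..., 4}. For each x_0, f_y(x_0, y) is a polynomial in y; find its integer roots y ∈ {−4, ..., 4}, then test f_x and f at those candidates.
  x = -4: f_y(-4, y) = 2*y - 2; vanishes at y ∈ {1}. (-4, 1): f_x = -36 ≠ 0.
  x = -3: f_y(-3, y) = 2*y - 2; vanishes at y ∈ {1}. (-3, 1): f_x = -9 ≠ 0.
  x = -2: f_y(-2, y) = 2*y - 2; vanishes at y ∈ {1}. (-2, 1): f_x = 0, f = 0 — SINGULAR.
  x = -1: f_y(-1, y) = 2*y - 2; vanishes at y ∈ {1}. (-1, 1): f_x = -9 ≠ 0.
  x = 0: f_y(0, y) = 2*y - 2; vanishes at y ∈ {1}. (0, 1): f_x = -36 ≠ 0.
  x = 1: f_y(1, y) = 2*y - 2; vanishes at y ∈ {1}. (1, 1): f_x = -81 ≠ 0.
  x = 2: f_y(2, y) = 2*y - 2; vanishes at y ∈ {1}. (2, 1): f_x = -144 ≠ 0.
  x = 3: f_y(3, y) = 2*y - 2; vanishes at y ∈ {1}. (3, 1): f_x = -225 ≠ 0.
  x = 4: f_y(4, y) = 2*y - 2; vanishes at y ∈ {1}. (4, 1): f_x = -324 ≠ 0.
Only singular point on the grid: (-2, 1).
Classify: substitute x = -2 + u, y = 1 + v and expand: f = -3*u**3 + v**2.
No constant or linear terms (consistent with a singular point). Quadratic part: v**2. Cubic part: -3*u**3.
The quadratic part v**2 is a perfect square, so there is a single (double) tangent line v = 0, i.e. y = 1. Restricting the cubic part to that line (v = 0) leaves -3*u**3 ≠ 0, so f is not divisible by v and the branch is v² ≈ 3*u**3 to lowest order — this is a cusp.
Classification: cusp.


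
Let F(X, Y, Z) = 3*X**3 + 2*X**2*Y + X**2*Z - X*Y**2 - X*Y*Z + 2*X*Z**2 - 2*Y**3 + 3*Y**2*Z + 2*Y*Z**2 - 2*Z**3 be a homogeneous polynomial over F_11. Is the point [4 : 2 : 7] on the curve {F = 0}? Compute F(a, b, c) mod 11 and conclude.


F(4,2,7) ≡ 2 (mod 11); P is NOT on the curve.

Evaluate F(4, 2, 7) term-by-term (mod 11).
  3*X**3 ↦ 3·64·1·1 = 192
  2*X**2*Y ↦ 2·16·2·1 = 64
  X**2*Z ↦ 1·16·1·7 = 112
  -X*Y**2 ↦ -1·4·4·1 = -16
  -X*Y*Z ↦ -1·4·2·7 = -56
  2*X*Z**2 ↦ 2·4·1·49 = 392
  -2*Y**3 ↦ -2·1·8·1 = -16
  3*Y**2*Z ↦ 3·1·4·7 = 84
  2*Y*Z**2 ↦ 2·1·2·49 = 196
  -2*Z**3 ↦ -2·1·1·343 = -686
Sum: F(4, 2, 7) = (192) + (64) + (112) + (-16) + (-56) + (392) + (-16) + (84) + (196) + (-686) = 266.
Reducing mod 11: 266 ≡ 2 (mod 11).
Since F(a, b, c) ≡ 2 ≠ 0 (mod 11), P does NOT lie on the curve.


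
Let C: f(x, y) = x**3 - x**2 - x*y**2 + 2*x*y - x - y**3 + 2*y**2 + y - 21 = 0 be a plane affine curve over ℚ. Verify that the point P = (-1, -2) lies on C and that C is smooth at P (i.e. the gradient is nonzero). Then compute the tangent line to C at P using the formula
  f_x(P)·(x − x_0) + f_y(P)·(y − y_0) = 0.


Tangent line at P: -4*x - 25*y - 54 = 0.

Step 1: f(-1, -2) = 0, so P lies on C.
Step 2: partial derivatives
  f_x(x, y) = 3*x**2 - 2*x - y**2 + 2*y - 1, f_y(x, y) = -2*x*y + 2*x - 3*y**2 + 4*y + 1.
  f_x(P) = -4, f_y(P) = -25 (gradient nonzero, so P is smooth).
Step 3: tangent line at P: -4·(x − -1) + -25·(y − -2) = 0.
Expanding: -4*x - 25*y - 54 = 0.


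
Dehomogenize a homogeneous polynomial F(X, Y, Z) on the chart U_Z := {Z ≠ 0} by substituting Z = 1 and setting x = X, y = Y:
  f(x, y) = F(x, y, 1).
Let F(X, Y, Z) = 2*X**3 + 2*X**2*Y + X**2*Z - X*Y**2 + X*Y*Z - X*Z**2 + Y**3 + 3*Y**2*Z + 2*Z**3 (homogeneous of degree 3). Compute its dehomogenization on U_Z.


f(x, y) = 2*x**3 + 2*x**2*y + x**2 - x*y**2 + x*y - x + y**3 + 3*y**2 + 2

On U_Z we set Z = 1. Each monomial c·X^i·Y^j·Z^k in F becomes c·x^i·y^j·1^k = c·x^i·y^j.
Substituting Z = 1: F(X, Y, 1) = 2*x**3 + 2*x**2*y + x**2 - x*y**2 + x*y - x + y**3 + 3*y**2 + 2.
Note: deg(f) ≤ deg(F) = 3; strict inequality happens when F is divisible by Z (lost terms).


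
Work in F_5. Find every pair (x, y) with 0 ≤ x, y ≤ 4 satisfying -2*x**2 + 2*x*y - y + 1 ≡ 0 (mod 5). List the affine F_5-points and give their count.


Affine F_5-points: {(0, 1), (1, 1), (2, 4), (4, 3)}; count = 4.

For each of the 25 pairs (x, y) ∈ F_5², evaluate f(x, y) mod 5. Record the zeros.
  x = 0: [0↦1, 1↦0, 2↦4, 3↦3, 4↦2]  zeros at y ∈ {1}
  x = 1: [0↦4, 1↦0, 2↦1, 3↦2, 4↦3]  zeros at y ∈ {1}
  x = 2: [0↦3, 1↦1, 2↦4, 3↦2, 4↦0]  zeros at y ∈ {4}
  x = 3: [0↦3, 1↦3, 2↦3, 3↦3, 4↦3]  zeros at y ∈ ∅
  x = 4: [0↦4, 1↦1, 2↦3, 3↦0, 4↦2]  zeros at y ∈ {3}
Collecting zeros: affine points = {(0, 1), (1, 1), (2, 4), (4, 3)}.
Total count |C(F_5)_aff| = 4.


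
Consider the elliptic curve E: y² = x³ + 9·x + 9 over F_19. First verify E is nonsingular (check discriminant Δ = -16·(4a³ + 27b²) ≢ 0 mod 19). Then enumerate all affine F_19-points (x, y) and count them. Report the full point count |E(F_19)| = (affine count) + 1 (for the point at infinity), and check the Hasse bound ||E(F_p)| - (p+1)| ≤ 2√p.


Affine points = {(0, 3), (0, 16), (1, 0), (2, 4), (2, 15), (3, 5), (3, 14), (7, 4), (7, 15), (8, 2), (8, 17), (10, 4), (10, 15), (13, 9), (13, 10), (15, 2), (15, 17)}; affine count = 17; |E(F_19)| = 18.

Discriminant check: Δ ∝ 4a³ + 27b² = 4·9³ + 27·9² = 4·729 + 27·81 ≡ 11 (mod 19). Nonzero ⇒ E is nonsingular.
For each x ∈ F_19, compute rhs = x³ + 9·x + 9 mod 19, then count y ∈ F_19 with y² ≡ rhs.
  x = 0: rhs = 9, matching y values: 3, 16 (2 points).
  x = 1: rhs = 0, matching y values: 0 (1 points).
  x = 2: rhs = 16, matching y values: 4, 15 (2 points).
  x = 3: rhs = 6, matching y values: 5, 14 (2 points).
  x = 4: rhs = 14, matching y values: none (0 points).
  x = 5: rhs = 8, matching y values: none (0 points).
  x = 6: rhs = 13, matching y values: none (0 points).
  x = 7: rhs = 16, matching y values: 4, 15 (2 points).
  x = 8: rhs = 4, matching y values: 2, 17 (2 points).
  x = 9: rhs = 2, matching y values: none (0 points).
  x = 10: rhs = 16, matching y values: 4, 15 (2 points).
  x = 11: rhs = 14, matching y values: none (0 points).
  x = 12: rhs = 2, matching y values: none (0 points).
  x = 13: rhs = 5, matching y values: 9, 10 (2 points).
  x = 14: rhs = 10, matching y values: none (0 points).
  x = 15: rhs = 4, matching y values: 2, 17 (2 points).
  x = 16: rhs = 12, matching y values: none (0 points).
  x = 17: rhs = 2, matching y values: none (0 points).
  x = 18: rhs = 18, matching y values: none (0 points).
Total affine count: 17.
Full point count |E(F_19)| = 17 + 1 = 18.
Hasse bound: |18 − (19+1)| = |-2| = 2 ≤ 2√19 ≈ 8.7178 ✓.


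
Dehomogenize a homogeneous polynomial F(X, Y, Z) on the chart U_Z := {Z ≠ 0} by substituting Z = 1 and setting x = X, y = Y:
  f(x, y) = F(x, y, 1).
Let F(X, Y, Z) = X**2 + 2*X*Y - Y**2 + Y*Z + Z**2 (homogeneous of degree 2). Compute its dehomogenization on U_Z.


f(x, y) = x**2 + 2*x*y - y**2 + y + 1

On U_Z we set Z = 1. Each monomial c·X^i·Y^j·Z^k in F becomes c·x^i·y^j·1^k = c·x^i·y^j.
Substituting Z = 1: F(X, Y, 1) = x**2 + 2*x*y - y**2 + y + 1.
Note: deg(f) ≤ deg(F) = 2; strict inequality happens when F is divisible by Z (lost terms).


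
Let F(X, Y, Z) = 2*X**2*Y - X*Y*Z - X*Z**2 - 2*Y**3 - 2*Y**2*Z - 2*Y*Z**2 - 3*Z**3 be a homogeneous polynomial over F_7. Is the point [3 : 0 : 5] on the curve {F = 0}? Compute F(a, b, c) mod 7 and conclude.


F(3,0,5) ≡ 5 (mod 7); P is NOT on the curve.

Evaluate F(3, 0, 5) term-by-term (mod 7).
  2*X**2*Y ↦ 2·9·0·1 = 0
  -X*Y*Z ↦ -1·3·0·5 = 0
  -X*Z**2 ↦ -1·3·1·25 = -75
  -2*Y**3 ↦ -2·1·0·1 = 0
  -2*Y**2*Z ↦ -2·1·0·5 = 0
  -2*Y*Z**2 ↦ -2·1·0·25 = 0
  -3*Z**3 ↦ -3·1·1·125 = -375
Sum: F(3, 0, 5) = (0) + (0) + (-75) + (0) + (0) + (0) + (-375) = -450.
Reducing mod 7: -450 ≡ 5 (mod 7).
Since F(a, b, c) ≡ 5 ≠ 0 (mod 7), P does NOT lie on the curve.


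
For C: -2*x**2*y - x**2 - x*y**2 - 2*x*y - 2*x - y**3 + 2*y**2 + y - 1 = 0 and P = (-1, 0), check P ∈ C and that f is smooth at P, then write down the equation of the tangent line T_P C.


Tangent line at P: y = 0.

Step 1: f(-1, 0) = 0, so P lies on C.
Step 2: partial derivatives
  f_x(x, y) = -4*x*y - 2*x - y**2 - 2*y - 2, f_y(x, y) = -2*x**2 - 2*x*y - 2*x - 3*y**2 + 4*y + 1.
  f_x(P) = 0, f_y(P) = 1 (gradient nonzero, so P is smooth).
Step 3: tangent line at P: 0·(x − -1) + 1·(y − 0) = 0.
Expanding: y = 0.


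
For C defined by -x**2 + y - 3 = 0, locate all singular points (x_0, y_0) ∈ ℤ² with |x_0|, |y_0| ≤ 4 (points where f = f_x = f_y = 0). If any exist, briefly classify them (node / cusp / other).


No singular points in the scanned grid; C is smooth there.

Compute partial derivatives:
  f_x = -2*x.
  f_y = 1.
f_y = 1 is a nonzero constant, so f_y never vanishes: no point (x, y) can satisfy f = f_x = f_y = 0. In particular no (x, y) ∈ {−4, ..., 4}² is singular; the curve is smooth.


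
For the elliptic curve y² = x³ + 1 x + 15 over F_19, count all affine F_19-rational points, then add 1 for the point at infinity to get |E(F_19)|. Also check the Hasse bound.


Affine points = {(1, 6), (1, 13), (2, 5), (2, 14), (3, 8), (3, 11), (4, 8), (4, 11), (6, 3), (6, 16), (7, 2), (7, 17), (12, 8), (12, 11), (15, 2), (15, 17), (16, 2), (16, 17), (17, 9), (17, 10)}; affine count = 20; |E(F_19)| = 21.

Discriminant check: Δ ∝ 4a³ + 27b² = 4·1³ + 27·15² = 4·1 + 27·225 ≡ 18 (mod 19). Nonzero ⇒ E is nonsingular.
For each x ∈ F_19, compute rhs = x³ + 1·x + 15 mod 19, then count y ∈ F_19 with y² ≡ rhs.
  x = 0: rhs = 15, matching y values: none (0 points).
  x = 1: rhs = 17, matching y values: 6, 13 (2 points).
  x = 2: rhs = 6, matching y values: 5, 14 (2 points).
  x = 3: rhs = 7, matching y values: 8, 11 (2 points).
  x = 4: rhs = 7, matching y values: 8, 11 (2 points).
  x = 5: rhs = 12, matching y values: none (0 points).
  x = 6: rhs = 9, matching y values: 3, 16 (2 points).
  x = 7: rhs = 4, matching y values: 2, 17 (2 points).
  x = 8: rhs = 3, matching y values: none (0 points).
  x = 9: rhs = 12, matching y values: none (0 points).
  x = 10: rhs = 18, matching y values: none (0 points).
  x = 11: rhs = 8, matching y values: none (0 points).
  x = 12: rhs = 7, matching y values: 8, 11 (2 points).
  x = 13: rhs = 2, matching y values: none (0 points).
  x = 14: rhs = 18, matching y values: none (0 points).
  x = 15: rhs = 4, matching y values: 2, 17 (2 points).
  x = 16: rhs = 4, matching y values: 2, 17 (2 points).
  x = 17: rhs = 5, matching y values: 9, 10 (2 points).
  x = 18: rhs = 13, matching y values: none (0 points).
Total affine count: 20.
Full point count |E(F_19)| = 20 + 1 = 21.
Hasse bound: |21 − (19+1)| = |1| = 1 ≤ 2√19 ≈ 8.7178 ✓.


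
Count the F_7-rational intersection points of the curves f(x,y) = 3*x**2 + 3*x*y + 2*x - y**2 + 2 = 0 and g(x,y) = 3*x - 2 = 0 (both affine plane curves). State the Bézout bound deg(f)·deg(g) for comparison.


Common zeros: {(3, 0), (3, 2)}; count = 2; Bézout bound = 2.

deg(f) = 2, deg(g) = 1, so Bézout bound = 2.
Scan x ∈ F_7. For each x, list the y ∈ F_7 with f(x, y) ≡ 0 and those with g(x, y) ≡ 0 (mod 7); the common zeros in that column are the intersection.
  x = 0: f ≡ 0 at y ∈ {3, 4}; g ≡ 0 at y ∈ ∅; common: ∅.
  x = 1: f ≡ 0 at y ∈ {0, 3}; g ≡ 0 at y ∈ ∅; common: ∅.
  x = 2: f ≡ 0 at y ∈ ∅; g ≡ 0 at y ∈ ∅; common: ∅.
  x = 3: f ≡ 0 at y ∈ {0, 2}; g ≡ 0 at y ∈ {0, 1, 2, 3, 4, 5, 6}; common: {0, 2}.
  x = 4: f ≡ 0 at y ∈ ∅; g ≡ 0 at y ∈ ∅; common: ∅.
  x = 5: f ≡ 0 at y ∈ ∅; g ≡ 0 at y ∈ ∅; common: ∅.
  x = 6: f ≡ 0 at y ∈ {2}; g ≡ 0 at y ∈ ∅; common: ∅.
Collecting: common zeros = {(3, 0), (3, 2)}, so the count is 2.
Comparison with the Bézout bound: 2 ≤ 2 = deg(f)·deg(g), as expected for curves with no common component (the bound is attained).


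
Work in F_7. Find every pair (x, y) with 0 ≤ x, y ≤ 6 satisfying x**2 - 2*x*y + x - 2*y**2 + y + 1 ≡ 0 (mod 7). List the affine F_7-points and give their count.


Affine F_7-points: {(0, 1), (0, 3), (1, 1), (1, 2), (2, 0), (2, 2), (4, 0), (5, 3)}; count = 8.

For each of the 49 pairs (x, y) ∈ F_7², evaluate f(x, y) mod 7. Record the zeros.
  x = 0: [0↦1, 1↦0, 2↦2, 3↦0, 4↦1, 5↦5, 6↦5]  zeros at y ∈ {1, 3}
  x = 1: [0↦3, 1↦0, 2↦0, 3↦3, 4↦2, 5↦4, 6↦2]  zeros at y ∈ {1, 2}
  x = 2: [0↦0, 1↦2, 2↦0, 3↦1, 4↦5, 5↦5, 6↦1]  zeros at y ∈ {0, 2}
  x = 3: [0↦6, 1↦6, 2↦2, 3↦1, 4↦3, 5↦1, 6↦2]  zeros at y ∈ ∅
  x = 4: [0↦0, 1↦5, 2↦6, 3↦3, 4↦3, 5↦6, 6↦5]  zeros at y ∈ {0}
  x = 5: [0↦3, 1↦6, 2↦5, 3↦0, 4↦5, 5↦6, 6↦3]  zeros at y ∈ {3}
  x = 6: [0↦1, 1↦2, 2↦6, 3↦6, 4↦2, 5↦1, 6↦3]  zeros at y ∈ ∅
Collecting zeros: affine points = {(0, 1), (0, 3), (1, 1), (1, 2), (2, 0), (2, 2), (4, 0), (5, 3)}.
Total count |C(F_7)_aff| = 8.


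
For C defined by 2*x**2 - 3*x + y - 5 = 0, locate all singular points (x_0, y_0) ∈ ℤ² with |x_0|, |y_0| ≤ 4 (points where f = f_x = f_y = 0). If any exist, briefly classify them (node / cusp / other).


No singular points in the scanned grid; C is smooth there.

Compute partial derivatives:
  f_x = 4*x - 3.
  f_y = 1.
f_y = 1 is a nonzero constant, so f_y never vanishes: no point (x, y) can satisfy f = f_x = f_y = 0. In particular no (x, y) ∈ {−4, ..., 4}² is singular; the curve is smooth.


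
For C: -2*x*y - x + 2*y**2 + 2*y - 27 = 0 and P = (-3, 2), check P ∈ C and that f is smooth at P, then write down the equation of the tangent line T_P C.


Tangent line at P: -5*x + 16*y - 47 = 0.

Step 1: f(-3, 2) = 0, so P lies on C.
Step 2: partial derivatives
  f_x(x, y) = -2*y - 1, f_y(x, y) = -2*x + 4*y + 2.
  f_x(P) = -5, f_y(P) = 16 (gradient nonzero, so P is smooth).
Step 3: tangent line at P: -5·(x − -3) + 16·(y − 2) = 0.
Expanding: -5*x + 16*y - 47 = 0.


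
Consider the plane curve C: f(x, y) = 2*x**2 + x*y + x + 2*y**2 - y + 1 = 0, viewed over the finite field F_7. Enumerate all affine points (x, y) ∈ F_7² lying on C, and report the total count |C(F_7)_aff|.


Affine F_7-points: {(0, 2), (2, 1), (2, 2), (4, 1), (5, 0), (5, 5), (6, 3), (6, 5)}; count = 8.

For each of the 49 pairs (x, y) ∈ F_7², evaluate f(x, y) mod 7. Record the zeros.
  x = 0: [0↦1, 1↦2, 2↦0, 3↦2, 4↦1, 5↦4, 6↦4]  zeros at y ∈ {2}
  x = 1: [0↦4, 1↦6, 2↦5, 3↦1, 4↦1, 5↦5, 6↦6]  zeros at y ∈ ∅
  x = 2: [0↦4, 1↦0, 2↦0, 3↦4, 4↦5, 5↦3, 6↦5]  zeros at y ∈ {1, 2}
  x = 3: [0↦1, 1↦5, 2↦6, 3↦4, 4↦6, 5↦5, 6↦1]  zeros at y ∈ ∅
  x = 4: [0↦2, 1↦0, 2↦2, 3↦1, 4↦4, 5↦4, 6↦1]  zeros at y ∈ {1}
  x = 5: [0↦0, 1↦6, 2↦2, 3↦2, 4↦6, 5↦0, 6↦5]  zeros at y ∈ {0, 5}
  x = 6: [0↦2, 1↦2, 2↦6, 3↦0, 4↦5, 5↦0, 6↦6]  zeros at y ∈ {3, 5}
Collecting zeros: affine points = {(0, 2), (2, 1), (2, 2), (4, 1), (5, 0), (5, 5), (6, 3), (6, 5)}.
Total count |C(F_7)_aff| = 8.


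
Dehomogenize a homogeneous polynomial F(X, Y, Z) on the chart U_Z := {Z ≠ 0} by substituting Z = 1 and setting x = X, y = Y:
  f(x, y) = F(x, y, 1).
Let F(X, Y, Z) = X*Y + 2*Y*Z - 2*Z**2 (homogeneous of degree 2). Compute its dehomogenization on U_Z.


f(x, y) = x*y + 2*y - 2

On U_Z we set Z = 1. Each monomial c·X^i·Y^j·Z^k in F becomes c·x^i·y^j·1^k = c·x^i·y^j.
Substituting Z = 1: F(X, Y, 1) = x*y + 2*y - 2.
Note: deg(f) ≤ deg(F) = 2; strict inequality happens when F is divisible by Z (lost terms).


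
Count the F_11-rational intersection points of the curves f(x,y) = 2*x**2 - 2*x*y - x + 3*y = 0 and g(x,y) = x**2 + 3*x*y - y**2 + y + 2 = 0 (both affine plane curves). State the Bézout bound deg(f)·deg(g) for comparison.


Common zeros: ∅; count = 0; Bézout bound = 4.

deg(f) = 2, deg(g) = 2, so Bézout bound = 4.
Scan x ∈ F_11. For each x, list the y ∈ F_11 with f(x, y) ≡ 0 and those with g(x, y) ≡ 0 (mod 11); the common zeros in that column are the intersection.
  x = 0: f ≡ 0 at y ∈ {0}; g ≡ 0 at y ∈ {2, 10}; common: ∅.
  x = 1: f ≡ 0 at y ∈ {10}; g ≡ 0 at y ∈ ∅; common: ∅.
  x = 2: f ≡ 0 at y ∈ {6}; g ≡ 0 at y ∈ ∅; common: ∅.
  x = 3: f ≡ 0 at y ∈ {5}; g ≡ 0 at y ∈ {0, 10}; common: ∅.
  x = 4: f ≡ 0 at y ∈ {10}; g ≡ 0 at y ∈ ∅; common: ∅.
  x = 5: f ≡ 0 at y ∈ {8}; g ≡ 0 at y ∈ {2, 3}; common: ∅.
  x = 6: f ≡ 0 at y ∈ {0}; g ≡ 0 at y ∈ ∅; common: ∅.
  x = 7: f ≡ 0 at y ∈ ∅; g ≡ 0 at y ∈ ∅; common: ∅.
  x = 8: f ≡ 0 at y ∈ {5}; g ≡ 0 at y ∈ {0, 3}; common: ∅.
  x = 9: f ≡ 0 at y ∈ {8}; g ≡ 0 at y ∈ {1, 5}; common: ∅.
  x = 10: f ≡ 0 at y ∈ {6}; g ≡ 0 at y ∈ {1, 8}; common: ∅.
Collecting: common zeros = ∅, so the count is 0.
Comparison with the Bézout bound: 0 ≤ 4 = deg(f)·deg(g), as expected for curves with no common component (the affine F_11-count falls short of the bound because intersections may lie at infinity, over extension fields, or carry multiplicity).


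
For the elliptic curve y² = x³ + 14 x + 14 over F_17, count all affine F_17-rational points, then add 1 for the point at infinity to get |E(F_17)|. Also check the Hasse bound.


Affine points = {(2, 4), (2, 13), (3, 7), (3, 10), (4, 7), (4, 10), (6, 5), (6, 12), (7, 8), (7, 9), (8, 3), (8, 14), (9, 6), (9, 11), (10, 7), (10, 10), (13, 8), (13, 9), (14, 8), (14, 9), (16, 4), (16, 13)}; affine count = 22; |E(F_17)| = 23.

Discriminant check: Δ ∝ 4a³ + 27b² = 4·14³ + 27·14² = 4·2744 + 27·196 ≡ 16 (mod 17). Nonzero ⇒ E is nonsingular.
For each x ∈ F_17, compute rhs = x³ + 14·x + 14 mod 17, then count y ∈ F_17 with y² ≡ rhs.
  x = 0: rhs = 14, matching y values: none (0 points).
  x = 1: rhs = 12, matching y values: none (0 points).
  x = 2: rhs = 16, matching y values: 4, 13 (2 points).
  x = 3: rhs = 15, matching y values: 7, 10 (2 points).
  x = 4: rhs = 15, matching y values: 7, 10 (2 points).
  x = 5: rhs = 5, matching y values: none (0 points).
  x = 6: rhs = 8, matching y values: 5, 12 (2 points).
  x = 7: rhs = 13, matching y values: 8, 9 (2 points).
  x = 8: rhs = 9, matching y values: 3, 14 (2 points).
  x = 9: rhs = 2, matching y values: 6, 11 (2 points).
  x = 10: rhs = 15, matching y values: 7, 10 (2 points).
  x = 11: rhs = 3, matching y values: none (0 points).
  x = 12: rhs = 6, matching y values: none (0 points).
  x = 13: rhs = 13, matching y values: 8, 9 (2 points).
  x = 14: rhs = 13, matching y values: 8, 9 (2 points).
  x = 15: rhs = 12, matching y values: none (0 points).
  x = 16: rhs = 16, matching y values: 4, 13 (2 points).
Total affine count: 22.
Full point count |E(F_17)| = 22 + 1 = 23.
Hasse bound: |23 − (17+1)| = |5| = 5 ≤ 2√17 ≈ 8.2462 ✓.


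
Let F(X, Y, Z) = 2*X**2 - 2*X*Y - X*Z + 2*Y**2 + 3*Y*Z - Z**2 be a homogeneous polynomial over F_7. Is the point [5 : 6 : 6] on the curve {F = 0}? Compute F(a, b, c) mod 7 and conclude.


F(5,6,6) ≡ 6 (mod 7); P is NOT on the curve.

Evaluate F(5, 6, 6) term-by-term (mod 7).
  2*X**2 ↦ 2·25·1·1 = 50
  -2*X*Y ↦ -2·5·6·1 = -60
  -X*Z ↦ -1·5·1·6 = -30
  2*Y**2 ↦ 2·1·36·1 = 72
  3*Y*Z ↦ 3·1·6·6 = 108
  -Z**2 ↦ -1·1·1·36 = -36
Sum: F(5, 6, 6) = (50) + (-60) + (-30) + (72) + (108) + (-36) = 104.
Reducing mod 7: 104 ≡ 6 (mod 7).
Since F(a, b, c) ≡ 6 ≠ 0 (mod 7), P does NOT lie on the curve.


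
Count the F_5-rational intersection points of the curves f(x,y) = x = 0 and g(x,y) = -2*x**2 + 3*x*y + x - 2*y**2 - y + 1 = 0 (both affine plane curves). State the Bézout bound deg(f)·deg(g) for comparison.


Common zeros: {(0, 3), (0, 4)}; count = 2; Bézout bound = 2.

deg(f) = 1, deg(g) = 2, so Bézout bound = 2.
Scan x ∈ F_5. For each x, list the y ∈ F_5 with f(x, y) ≡ 0 and those with g(x, y) ≡ 0 (mod 5); the common zeros in that column are the intersection.
  x = 0: f ≡ 0 at y ∈ {0, 1, 2, 3, 4}; g ≡ 0 at y ∈ {3, 4}; common: {3, 4}.
  x = 1: f ≡ 0 at y ∈ ∅; g ≡ 0 at y ∈ {0, 1}; common: ∅.
  x = 2: f ≡ 0 at y ∈ ∅; g ≡ 0 at y ∈ {0}; common: ∅.
  x = 3: f ≡ 0 at y ∈ ∅; g ≡ 0 at y ∈ ∅; common: ∅.
  x = 4: f ≡ 0 at y ∈ ∅; g ≡ 0 at y ∈ {4}; common: ∅.
Collecting: common zeros = {(0, 3), (0, 4)}, so the count is 2.
Comparison with the Bézout bound: 2 ≤ 2 = deg(f)·deg(g), as expected for curves with no common component (the bound is attained).


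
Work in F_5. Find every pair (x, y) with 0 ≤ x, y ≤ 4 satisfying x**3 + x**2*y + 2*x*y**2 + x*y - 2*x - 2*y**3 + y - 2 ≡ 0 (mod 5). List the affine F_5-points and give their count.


Affine F_5-points: {(1, 1), (1, 2), (1, 3), (2, 3), (4, 3)}; count = 5.

For each of the 25 pairs (x, y) ∈ F_5², evaluate f(x, y) mod 5. Record the zeros.
  x = 0: [0↦3, 1↦2, 2↦4, 3↦2, 4↦4]  zeros at y ∈ ∅
  x = 1: [0↦2, 1↦0, 2↦0, 3↦0, 4↦3]  zeros at y ∈ {1, 2, 3}
  x = 2: [0↦2, 1↦1, 2↦1, 3↦0, 4↦1]  zeros at y ∈ {3}
  x = 3: [0↦4, 1↦1, 2↦3, 3↦3, 4↦4]  zeros at y ∈ ∅
  x = 4: [0↦4, 1↦1, 2↦2, 3↦0, 4↦3]  zeros at y ∈ {3}
Collecting zeros: affine points = {(1, 1), (1, 2), (1, 3), (2, 3), (4, 3)}.
Total count |C(F_5)_aff| = 5.


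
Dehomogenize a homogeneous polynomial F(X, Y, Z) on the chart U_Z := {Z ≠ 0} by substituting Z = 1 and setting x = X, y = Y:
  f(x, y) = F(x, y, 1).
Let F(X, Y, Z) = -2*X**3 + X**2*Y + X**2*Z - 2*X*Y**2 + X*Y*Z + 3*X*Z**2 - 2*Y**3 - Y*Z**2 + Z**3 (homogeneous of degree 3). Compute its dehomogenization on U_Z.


f(x, y) = -2*x**3 + x**2*y + x**2 - 2*x*y**2 + x*y + 3*x - 2*y**3 - y + 1

On U_Z we set Z = 1. Each monomial c·X^i·Y^j·Z^k in F becomes c·x^i·y^j·1^k = c·x^i·y^j.
Substituting Z = 1: F(X, Y, 1) = -2*x**3 + x**2*y + x**2 - 2*x*y**2 + x*y + 3*x - 2*y**3 - y + 1.
Note: deg(f) ≤ deg(F) = 3; strict inequality happens when F is divisible by Z (lost terms).


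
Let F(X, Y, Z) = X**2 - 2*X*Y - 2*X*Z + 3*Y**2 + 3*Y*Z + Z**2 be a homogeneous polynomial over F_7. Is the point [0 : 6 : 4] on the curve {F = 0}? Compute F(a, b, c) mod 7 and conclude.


F(0,6,4) ≡ 0 (mod 7); P is on the curve.

Evaluate F(0, 6, 4) term-by-term (mod 7).
  X**2 ↦ 1·0·1·1 = 0
  -2*X*Y ↦ -2·0·6·1 = 0
  -2*X*Z ↦ -2·0·1·4 = 0
  3*Y**2 ↦ 3·1·36·1 = 108
  3*Y*Z ↦ 3·1·6·4 = 72
  Z**2 ↦ 1·1·1·16 = 16
Sum: F(0, 6, 4) = (0) + (0) + (0) + (108) + (72) + (16) = 196.
Reducing mod 7: 196 ≡ 0 (mod 7).
Since F(a, b, c) ≡ 0 (mod 7), P lies on the curve.


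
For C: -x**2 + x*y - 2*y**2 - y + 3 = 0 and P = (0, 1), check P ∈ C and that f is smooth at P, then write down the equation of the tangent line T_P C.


Tangent line at P: x - 5*y + 5 = 0.

Step 1: f(0, 1) = 0, so P lies on C.
Step 2: partial derivatives
  f_x(x, y) = -2*x + y, f_y(x, y) = x - 4*y - 1.
  f_x(P) = 1, f_y(P) = -5 (gradient nonzero, so P is smooth).
Step 3: tangent line at P: 1·(x − 0) + -5·(y − 1) = 0.
Expanding: x - 5*y + 5 = 0.


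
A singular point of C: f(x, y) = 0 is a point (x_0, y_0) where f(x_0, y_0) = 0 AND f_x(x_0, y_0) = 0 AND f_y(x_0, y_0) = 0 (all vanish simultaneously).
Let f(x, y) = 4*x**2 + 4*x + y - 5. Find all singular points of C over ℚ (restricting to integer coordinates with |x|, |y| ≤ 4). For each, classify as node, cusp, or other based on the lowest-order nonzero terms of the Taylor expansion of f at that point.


No singular points in the scanned grid; C is smooth there.

Compute partial derivatives:
  f_x = 8*x + 4.
  f_y = 1.
f_y = 1 is a nonzero constant, so f_y never vanishes: no point (x, y) can satisfy f = f_x = f_y = 0. In particular no (x, y) ∈ {−4, ..., 4}² is singular; the curve is smooth.


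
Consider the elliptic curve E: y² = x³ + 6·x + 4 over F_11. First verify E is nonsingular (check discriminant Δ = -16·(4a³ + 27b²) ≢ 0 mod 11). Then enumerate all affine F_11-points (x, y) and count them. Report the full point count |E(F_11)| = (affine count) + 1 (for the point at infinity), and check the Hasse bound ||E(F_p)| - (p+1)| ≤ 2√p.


Affine points = {(0, 2), (0, 9), (1, 0), (3, 4), (3, 7), (4, 2), (4, 9), (5, 4), (5, 7), (6, 5), (6, 6), (7, 2), (7, 9), (8, 5), (8, 6)}; affine count = 15; |E(F_11)| = 16.

Discriminant check: Δ ∝ 4a³ + 27b² = 4·6³ + 27·4² = 4·216 + 27·16 ≡ 9 (mod 11). Nonzero ⇒ E is nonsingular.
For each x ∈ F_11, compute rhs = x³ + 6·x + 4 mod 11, then count y ∈ F_11 with y² ≡ rhs.
  x = 0: rhs = 4, matching y values: 2, 9 (2 points).
  x = 1: rhs = 0, matching y values: 0 (1 points).
  x = 2: rhs = 2, matching y values: none (0 points).
  x = 3: rhs = 5, matching y values: 4, 7 (2 points).
  x = 4: rhs = 4, matching y values: 2, 9 (2 points).
  x = 5: rhs = 5, matching y values: 4, 7 (2 points).
  x = 6: rhs = 3, matching y values: 5, 6 (2 points).
  x = 7: rhs = 4, matching y values: 2, 9 (2 points).
  x = 8: rhs = 3, matching y values: 5, 6 (2 points).
  x = 9: rhs = 6, matching y values: none (0 points).
  x = 10: rhs = 8, matching y values: none (0 points).
Total affine count: 15.
Full point count |E(F_11)| = 15 + 1 = 16.
Hasse bound: |16 − (11+1)| = |4| = 4 ≤ 2√11 ≈ 6.6332 ✓.


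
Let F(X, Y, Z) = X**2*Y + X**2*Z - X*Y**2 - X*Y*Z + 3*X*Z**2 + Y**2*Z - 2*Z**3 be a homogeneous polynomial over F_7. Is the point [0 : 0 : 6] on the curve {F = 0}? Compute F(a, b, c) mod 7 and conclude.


F(0,0,6) ≡ 2 (mod 7); P is NOT on the curve.

Evaluate F(0, 0, 6) term-by-term (mod 7).
  X**2*Y ↦ 1·0·0·1 = 0
  X**2*Z ↦ 1·0·1·6 = 0
  -X*Y**2 ↦ -1·0·0·1 = 0
  -X*Y*Z ↦ -1·0·0·6 = 0
  3*X*Z**2 ↦ 3·0·1·36 = 0
  Y**2*Z ↦ 1·1·0·6 = 0
  -2*Z**3 ↦ -2·1·1·216 = -432
Sum: F(0, 0, 6) = (0) + (0) + (0) + (0) + (0) + (0) + (-432) = -432.
Reducing mod 7: -432 ≡ 2 (mod 7).
Since F(a, b, c) ≡ 2 ≠ 0 (mod 7), P does NOT lie on the curve.


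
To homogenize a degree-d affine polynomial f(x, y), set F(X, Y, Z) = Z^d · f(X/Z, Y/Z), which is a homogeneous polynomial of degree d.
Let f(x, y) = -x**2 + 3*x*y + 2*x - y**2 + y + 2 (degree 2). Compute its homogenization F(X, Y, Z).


F(X, Y, Z) = -X**2 + 3*X*Y + 2*X*Z - Y**2 + Y*Z + 2*Z**2

deg(f) = 2.
Substitute x = X/Z, y = Y/Z into f, then multiply by Z^2.
  monomial -1·x^2·y^0 ↦ -1·X^2·Y^0·Z^0.
  monomial 3·x^1·y^1 ↦ 3·X^1·Y^1·Z^0.
  monomial 2·x^1·y^0 ↦ 2·X^1·Y^0·Z^1.
  monomial -1·x^0·y^2 ↦ -1·X^0·Y^2·Z^0.
  monomial 1·x^0·y^1 ↦ 1·X^0·Y^1·Z^1.
  monomial 2·x^0·y^0 ↦ 2·X^0·Y^0·Z^2.
Collecting: F(X, Y, Z) = -X**2 + 3*X*Y + 2*X*Z - Y**2 + Y*Z + 2*Z**2.


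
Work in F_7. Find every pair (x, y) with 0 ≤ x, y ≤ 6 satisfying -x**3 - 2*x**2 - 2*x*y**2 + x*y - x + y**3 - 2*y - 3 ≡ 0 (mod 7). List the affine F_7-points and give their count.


Affine F_7-points: {(0, 5), (1, 0), (1, 4), (1, 5), (2, 0), (2, 4), (4, 5), (5, 1), (6, 2)}; count = 9.

For each of the 49 pairs (x, y) ∈ F_7², evaluate f(x, y) mod 7. Record the zeros.
  x = 0: [0↦4, 1↦3, 2↦1, 3↦4, 4↦4, 5↦0, 6↦5]  zeros at y ∈ {5}
  x = 1: [0↦0, 1↦5, 2↦5, 3↦6, 4↦0, 5↦0, 6↦5]  zeros at y ∈ {0, 4, 5}
  x = 2: [0↦0, 1↦4, 2↦6, 3↦5, 4↦0, 5↦4, 6↦2]  zeros at y ∈ {0, 4}
  x = 3: [0↦5, 1↦1, 2↦5, 3↦2, 4↦5, 5↦6, 6↦4]  zeros at y ∈ ∅
  x = 4: [0↦2, 1↦4, 2↦3, 3↦5, 4↦2, 5↦0, 6↦5]  zeros at y ∈ {5}
  x = 5: [0↦6, 1↦0, 2↦1, 3↦1, 4↦6, 5↦1, 6↦6]  zeros at y ∈ {1}
  x = 6: [0↦4, 1↦4, 2↦0, 3↦5, 4↦4, 5↦3, 6↦1]  zeros at y ∈ {2}
Collecting zeros: affine points = {(0, 5), (1, 0), (1, 4), (1, 5), (2, 0), (2, 4), (4, 5), (5, 1), (6, 2)}.
Total count |C(F_7)_aff| = 9.


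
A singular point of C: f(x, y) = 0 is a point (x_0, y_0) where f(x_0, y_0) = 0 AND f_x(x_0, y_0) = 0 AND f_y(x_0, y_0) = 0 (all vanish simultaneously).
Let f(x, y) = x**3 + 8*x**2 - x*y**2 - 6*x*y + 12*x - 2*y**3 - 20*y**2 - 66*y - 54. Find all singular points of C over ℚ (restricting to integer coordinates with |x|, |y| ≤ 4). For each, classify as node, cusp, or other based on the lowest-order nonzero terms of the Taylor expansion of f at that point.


Singular points: {(-3, -3)}; classification: node.

Compute partial derivatives:
  f_x = 3*x**2 + 16*x - y**2 - 6*y + 12.
  f_y = -2*x*y - 6*x - 6*y**2 - 40*y - 66.
Scan x_0 ∈ {−4, ..., 4}. For each x_0, f_y(x_0, y) is a polynomial in y; find its integer roots y ∈ {−4, ..., 4}, then test f_x and f at those candidates.
  x = -4: f_y(-4, y) = -6*y**2 - 32*y - 42; vanishes at y ∈ {-3}. (-4, -3): f_x = 5 ≠ 0.
  x = -3: f_y(-3, y) = -6*y**2 - 34*y - 48; vanishes at y ∈ {-3}. (-3, -3): f_x = 0, f = 0 — SINGULAR.
  x = -2: f_y(-2, y) = -6*y**2 - 36*y - 54; vanishes at y ∈ {-3}. (-2, -3): f_x = 1 ≠ 0.
  x = -1: f_y(-1, y) = -6*y**2 - 38*y - 60; vanishes at y ∈ {-3}. (-1, -3): f_x = 8 ≠ 0.
  x = 0: f_y(0, y) = -6*y**2 - 40*y - 66; vanishes at y ∈ {-3}. (0, -3): f_x = 21 ≠ 0.
  x = 1: f_y(1, y) = -6*y**2 - 42*y - 72; vanishes at y ∈ {-4, -3}. (1, -4): f_x = 39 ≠ 0; (1, -3): f_x = 40 ≠ 0.
  x = 2: f_y(2, y) = -6*y**2 - 44*y - 78; vanishes at y ∈ {-3}. (2, -3): f_x = 65 ≠ 0.
  x = 3: f_y(3, y) = -6*y**2 - 46*y - 84; vanishes at y ∈ {-3}. (3, -3): f_x = 96 ≠ 0.
  x = 4: f_y(4, y) = -6*y**2 - 48*y - 90; vanishes at y ∈ {-3}. (4, -3): f_x = 133 ≠ 0.
Only singular point on the grid: (-3, -3).
Classify: substitute x = -3 + u, y = -3 + v and expand: f = u**3 - u**2 - u*v**2 - 2*v**3 + v**2.
No constant or linear terms (consistent with a singular point). Quadratic part: -u**2 + v**2. Cubic part: u**3 - u*v**2 - 2*v**3.
The quadratic part v**2 - u**2 = (v − u)(v + u) splits into two distinct linear factors, so there are two distinct tangent lines y − -3 = ±(x − -3) — this is a node (ordinary double point).
Classification: node.


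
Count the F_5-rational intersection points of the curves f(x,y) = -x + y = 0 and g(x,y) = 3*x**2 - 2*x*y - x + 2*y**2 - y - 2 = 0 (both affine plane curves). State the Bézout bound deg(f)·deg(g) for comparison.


Common zeros: ∅; count = 0; Bézout bound = 2.

deg(f) = 1, deg(g) = 2, so Bézout bound = 2.
Scan x ∈ F_5. For each x, list the y ∈ F_5 with f(x, y) ≡ 0 and those with g(x, y) ≡ 0 (mod 5); the common zeros in that column are the intersection.
  x = 0: f ≡ 0 at y ∈ {0}; g ≡ 0 at y ∈ ∅; common: ∅.
  x = 1: f ≡ 0 at y ∈ {1}; g ≡ 0 at y ∈ {0, 4}; common: ∅.
  x = 2: f ≡ 0 at y ∈ {2}; g ≡ 0 at y ∈ {1, 4}; common: ∅.
  x = 3: f ≡ 0 at y ∈ {3}; g ≡ 0 at y ∈ ∅; common: ∅.
  x = 4: f ≡ 0 at y ∈ {4}; g ≡ 0 at y ∈ {1}; common: ∅.
Collecting: common zeros = ∅, so the count is 0.
Comparison with the Bézout bound: 0 ≤ 2 = deg(f)·deg(g), as expected for curves with no common component (the affine F_5-count falls short of the bound because intersections may lie at infinity, over extension fields, or carry multiplicity).


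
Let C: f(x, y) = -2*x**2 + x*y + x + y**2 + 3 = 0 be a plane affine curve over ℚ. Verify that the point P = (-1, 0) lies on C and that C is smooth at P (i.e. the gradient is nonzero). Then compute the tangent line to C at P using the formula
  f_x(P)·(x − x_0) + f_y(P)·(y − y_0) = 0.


Tangent line at P: 5*x - y + 5 = 0.

Step 1: f(-1, 0) = 0, so P lies on C.
Step 2: partial derivatives
  f_x(x, y) = -4*x + y + 1, f_y(x, y) = x + 2*y.
  f_x(P) = 5, f_y(P) = -1 (gradient nonzero, so P is smooth).
Step 3: tangent line at P: 5·(x − -1) + -1·(y − 0) = 0.
Expanding: 5*x - y + 5 = 0.


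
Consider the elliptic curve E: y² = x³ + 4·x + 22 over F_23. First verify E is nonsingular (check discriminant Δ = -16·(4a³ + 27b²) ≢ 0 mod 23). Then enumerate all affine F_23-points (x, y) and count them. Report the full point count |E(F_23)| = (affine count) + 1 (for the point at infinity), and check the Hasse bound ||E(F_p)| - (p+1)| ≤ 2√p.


Affine points = {(1, 2), (1, 21), (5, 11), (5, 12), (6, 3), (6, 20), (7, 5), (7, 18), (10, 2), (10, 21), (12, 2), (12, 21), (14, 4), (14, 19), (17, 9), (17, 14), (20, 11), (20, 12), (21, 11), (21, 12)}; affine count = 20; |E(F_23)| = 21.

Discriminant check: Δ ∝ 4a³ + 27b² = 4·4³ + 27·22² = 4·64 + 27·484 ≡ 7 (mod 23). Nonzero ⇒ E is nonsingular.
For each x ∈ F_23, compute rhs = x³ + 4·x + 22 mod 23, then count y ∈ F_23 with y² ≡ rhs.
  x = 0: rhs = 22, matching y values: none (0 points).
  x = 1: rhs = 4, matching y values: 2, 21 (2 points).
  x = 2: rhs = 15, matching y values: none (0 points).
  x = 3: rhs = 15, matching y values: none (0 points).
  x = 4: rhs = 10, matching y values: none (0 points).
  x = 5: rhs = 6, matching y values: 11, 12 (2 points).
  x = 6: rhs = 9, matching y values: 3, 20 (2 points).
  x = 7: rhs = 2, matching y values: 5, 18 (2 points).
  x = 8: rhs = 14, matching y values: none (0 points).
  x = 9: rhs = 5, matching y values: none (0 points).
  x = 10: rhs = 4, matching y values: 2, 21 (2 points).
  x = 11: rhs = 17, matching y values: none (0 points).
  x = 12: rhs = 4, matching y values: 2, 21 (2 points).
  x = 13: rhs = 17, matching y values: none (0 points).
  x = 14: rhs = 16, matching y values: 4, 19 (2 points).
  x = 15: rhs = 7, matching y values: none (0 points).
  x = 16: rhs = 19, matching y values: none (0 points).
  x = 17: rhs = 12, matching y values: 9, 14 (2 points).
  x = 18: rhs = 15, matching y values: none (0 points).
  x = 19: rhs = 11, matching y values: none (0 points).
  x = 20: rhs = 6, matching y values: 11, 12 (2 points).
  x = 21: rhs = 6, matching y values: 11, 12 (2 points).
  x = 22: rhs = 17, matching y values: none (0 points).
Total affine count: 20.
Full point count |E(F_23)| = 20 + 1 = 21.
Hasse bound: |21 − (23+1)| = |-3| = 3 ≤ 2√23 ≈ 9.5917 ✓.
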